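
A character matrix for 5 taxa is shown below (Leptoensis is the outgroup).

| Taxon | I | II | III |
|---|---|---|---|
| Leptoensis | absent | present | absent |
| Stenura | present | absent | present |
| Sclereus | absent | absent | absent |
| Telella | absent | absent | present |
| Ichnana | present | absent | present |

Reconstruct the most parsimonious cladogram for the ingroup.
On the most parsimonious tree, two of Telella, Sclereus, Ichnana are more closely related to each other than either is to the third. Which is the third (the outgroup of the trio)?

Character polarity is set by the outgroup: the derived state is whichever differs from the outgroup's state, so for II the derived state is 'absent', and for the remaining characters it is 'present'.
Only Ichnana and Stenura show the derived state 'present' for I, supporting them as a clade.
II (derived state 'absent') is shared by all ingroup taxa — unites the whole ingroup.
III: derived state 'present' in Ichnana, Stenura, and Telella only — synapomorphy for {Ichnana, Stenura, Telella}.
Most parsimonious ingroup topology: (((Stenura,Ichnana),Telella),Sclereus).
Ichnana and Telella share a more recent common ancestor with each other than either does with Sclereus, so Sclereus is the least closely related of the three.

Sclereus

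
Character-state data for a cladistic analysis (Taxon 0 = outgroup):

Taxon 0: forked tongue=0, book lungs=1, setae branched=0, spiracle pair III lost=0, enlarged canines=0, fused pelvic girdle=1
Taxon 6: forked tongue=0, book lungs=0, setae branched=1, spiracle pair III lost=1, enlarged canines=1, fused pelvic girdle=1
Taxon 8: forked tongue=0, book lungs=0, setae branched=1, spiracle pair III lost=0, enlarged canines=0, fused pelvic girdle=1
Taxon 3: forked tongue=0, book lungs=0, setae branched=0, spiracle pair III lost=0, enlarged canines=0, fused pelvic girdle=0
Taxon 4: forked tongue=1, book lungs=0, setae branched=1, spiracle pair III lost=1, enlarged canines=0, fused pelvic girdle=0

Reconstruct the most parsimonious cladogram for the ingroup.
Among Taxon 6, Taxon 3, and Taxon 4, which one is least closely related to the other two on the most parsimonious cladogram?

Character polarity is set by the outgroup: the derived state is whichever differs from the outgroup's state, so for book lungs, fused pelvic girdle the derived state is '0', and for the remaining characters it is '1'.
forked tongue (derived state '1') is unique to Taxon 4 (autapomorphy; uninformative for grouping).
All ingroup taxa share the derived state '0' for book lungs; it defines the ingroup but does not resolve relationships within it.
Only Taxon 4, Taxon 6, and Taxon 8 show the derived state '1' for setae branched, supporting them as a clade.
Only Taxon 4 and Taxon 6 show the derived state '1' for spiracle pair III lost, supporting them as a clade.
enlarged canines (derived state '1') is unique to Taxon 6 (autapomorphy; uninformative for grouping).
fused pelvic girdle groups Taxon 3 and Taxon 4, which is incompatible with the clades supported by the remaining characters; treating it as convergent (homoplasy) costs fewer steps than any alternative tree.
Most parsimonious ingroup topology: (((Taxon 6,Taxon 4),Taxon 8),Taxon 3).
Taxon 6 and Taxon 4 share a more recent common ancestor with each other than either does with Taxon 3, so Taxon 3 is the least closely related of the three.

Taxon 3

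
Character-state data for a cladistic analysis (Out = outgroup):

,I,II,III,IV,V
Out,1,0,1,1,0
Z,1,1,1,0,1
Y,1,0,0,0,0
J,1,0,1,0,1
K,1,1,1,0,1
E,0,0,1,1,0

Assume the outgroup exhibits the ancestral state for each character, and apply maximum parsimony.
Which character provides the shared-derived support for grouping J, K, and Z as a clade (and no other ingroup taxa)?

V

Character polarity is set by the outgroup: the derived state is whichever differs from the outgroup's state, so for I, III, IV the derived state is '0', and for the remaining characters it is '1'.
I (derived state '0') is unique to E (autapomorphy; uninformative for grouping).
Only K and Z show the derived state '1' for II, supporting them as a clade.
III: derived state '0' in Y only — an autapomorphy, so it tells us nothing about relationships among taxa.
Only J, K, Y, and Z show the derived state '0' for IV, supporting them as a clade.
V: derived state '1' in J, K, and Z only — synapomorphy for {J, K, Z}.
Most parsimonious ingroup topology: ((((Z,K),J),Y),E).
The clade {J, K, Z} is supported by V: its derived state '1' occurs in exactly those taxa and in no other taxon (including the outgroup).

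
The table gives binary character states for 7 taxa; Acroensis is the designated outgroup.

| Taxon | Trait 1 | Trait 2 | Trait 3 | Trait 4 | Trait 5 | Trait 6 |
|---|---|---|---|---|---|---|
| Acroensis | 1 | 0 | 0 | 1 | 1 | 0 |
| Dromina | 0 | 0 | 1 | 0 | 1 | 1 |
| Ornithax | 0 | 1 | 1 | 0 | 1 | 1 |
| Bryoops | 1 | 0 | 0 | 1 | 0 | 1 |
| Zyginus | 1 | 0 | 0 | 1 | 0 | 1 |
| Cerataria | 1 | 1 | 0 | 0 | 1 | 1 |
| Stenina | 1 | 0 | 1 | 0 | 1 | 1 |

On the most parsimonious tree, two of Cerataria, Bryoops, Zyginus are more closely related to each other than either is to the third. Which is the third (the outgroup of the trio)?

Cerataria

Character polarity is set by the outgroup: the derived state is whichever differs from the outgroup's state, so for Trait 1, Trait 4, Trait 5 the derived state is '0', and for the remaining characters it is '1'.
Trait 1: derived state '0' in Dromina and Ornithax only — synapomorphy for {Dromina, Ornithax}.
Trait 2 (state '1') occurs in Cerataria and Ornithax but conflicts with the nesting implied by the other characters — most parsimoniously interpreted as homoplasy.
Trait 3 (derived state '1') is shared by Dromina, Ornithax, and Stenina — a synapomorphy uniting that clade.
Trait 4: derived state '0' in Cerataria, Dromina, Ornithax, and Stenina only — synapomorphy for {Cerataria, Dromina, Ornithax, Stenina}.
Only Bryoops and Zyginus show the derived state '0' for Trait 5, supporting them as a clade.
Trait 6 (derived state '1') is shared by all ingroup taxa — unites the whole ingroup.
Most parsimonious ingroup topology: ((((Dromina,Ornithax),Stenina),Cerataria),(Bryoops,Zyginus)).
Bryoops and Zyginus share a more recent common ancestor with each other than either does with Cerataria, so Cerataria is the least closely related of the three.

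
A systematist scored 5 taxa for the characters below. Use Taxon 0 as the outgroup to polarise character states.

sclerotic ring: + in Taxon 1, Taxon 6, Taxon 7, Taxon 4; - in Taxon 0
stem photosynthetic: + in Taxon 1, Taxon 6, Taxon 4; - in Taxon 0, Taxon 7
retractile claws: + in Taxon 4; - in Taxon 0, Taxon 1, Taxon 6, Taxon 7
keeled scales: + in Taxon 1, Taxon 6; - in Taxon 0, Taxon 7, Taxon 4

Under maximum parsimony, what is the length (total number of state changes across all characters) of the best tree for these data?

4

The outgroup has state '-' for every character, so '+' is the derived state throughout.
sclerotic ring (derived state '+') is shared by all ingroup taxa — unites the whole ingroup.
stem photosynthetic (derived state '+') is shared by Taxon 1, Taxon 4, and Taxon 6 — a synapomorphy uniting that clade.
retractile claws (derived state '+') is unique to Taxon 4 (autapomorphy; uninformative for grouping).
Only Taxon 1 and Taxon 6 show the derived state '+' for keeled scales, supporting them as a clade.
Most parsimonious ingroup topology: (((Taxon 1,Taxon 6),Taxon 4),Taxon 7).
Changes per character on this tree: sclerotic ring: 1; stem photosynthetic: 1; retractile claws: 1; keeled scales: 1.
Total = 4.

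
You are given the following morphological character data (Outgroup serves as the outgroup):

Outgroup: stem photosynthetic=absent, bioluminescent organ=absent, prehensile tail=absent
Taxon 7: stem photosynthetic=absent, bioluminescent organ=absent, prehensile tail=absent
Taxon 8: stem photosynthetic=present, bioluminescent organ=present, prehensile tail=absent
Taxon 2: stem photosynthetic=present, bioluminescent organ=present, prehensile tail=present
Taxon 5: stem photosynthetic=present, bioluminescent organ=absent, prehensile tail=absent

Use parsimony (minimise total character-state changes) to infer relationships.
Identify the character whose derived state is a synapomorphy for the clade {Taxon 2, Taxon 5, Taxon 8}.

stem photosynthetic

The outgroup has state 'absent' for every character, so 'present' is the derived state throughout.
Only Taxon 2, Taxon 5, and Taxon 8 show the derived state 'present' for stem photosynthetic, supporting them as a clade.
Only Taxon 2 and Taxon 8 show the derived state 'present' for bioluminescent organ, supporting them as a clade.
prehensile tail (derived state 'present') is unique to Taxon 2 (autapomorphy; uninformative for grouping).
Most parsimonious ingroup topology: (Taxon 7,((Taxon 8,Taxon 2),Taxon 5)).
The clade {Taxon 2, Taxon 5, Taxon 8} is supported by stem photosynthetic: its derived state 'present' occurs in exactly those taxa and in no other taxon (including the outgroup).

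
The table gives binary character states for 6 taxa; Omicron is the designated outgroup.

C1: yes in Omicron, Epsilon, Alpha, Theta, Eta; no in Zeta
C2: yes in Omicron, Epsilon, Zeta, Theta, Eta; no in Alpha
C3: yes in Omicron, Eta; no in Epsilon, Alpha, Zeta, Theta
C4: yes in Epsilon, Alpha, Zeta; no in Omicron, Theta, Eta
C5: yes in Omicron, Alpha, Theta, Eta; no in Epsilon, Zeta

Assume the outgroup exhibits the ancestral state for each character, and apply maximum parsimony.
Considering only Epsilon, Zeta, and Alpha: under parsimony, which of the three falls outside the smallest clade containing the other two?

Alpha

Character polarity is set by the outgroup: the derived state is whichever differs from the outgroup's state, so for C1, C2, C3, C5 the derived state is 'no', and for the remaining characters it is 'yes'.
C1: derived state 'no' in Zeta only — an autapomorphy, so it tells us nothing about relationships among taxa.
C2 (derived state 'no') is unique to Alpha (autapomorphy; uninformative for grouping).
Only Alpha, Epsilon, Theta, and Zeta show the derived state 'no' for C3, supporting them as a clade.
C4 (derived state 'yes') is shared by Alpha, Epsilon, and Zeta — a synapomorphy uniting that clade.
C5: derived state 'no' in Epsilon and Zeta only — synapomorphy for {Epsilon, Zeta}.
Most parsimonious ingroup topology: ((((Epsilon,Zeta),Alpha),Theta),Eta).
Zeta and Epsilon share a more recent common ancestor with each other than either does with Alpha, so Alpha is the least closely related of the three.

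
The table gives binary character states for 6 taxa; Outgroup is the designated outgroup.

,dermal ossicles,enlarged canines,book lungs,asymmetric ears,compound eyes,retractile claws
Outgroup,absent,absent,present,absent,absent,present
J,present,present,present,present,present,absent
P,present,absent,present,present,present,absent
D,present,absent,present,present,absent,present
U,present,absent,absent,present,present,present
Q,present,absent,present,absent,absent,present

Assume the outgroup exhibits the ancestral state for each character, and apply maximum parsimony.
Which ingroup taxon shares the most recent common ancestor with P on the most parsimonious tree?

J

Character polarity is set by the outgroup: the derived state is whichever differs from the outgroup's state, so for book lungs, retractile claws the derived state is 'absent', and for the remaining characters it is 'present'.
dermal ossicles (derived state 'present') is shared by all ingroup taxa — unites the whole ingroup.
enlarged canines (derived state 'present') is unique to J (autapomorphy; uninformative for grouping).
book lungs (derived state 'absent') is unique to U (autapomorphy; uninformative for grouping).
asymmetric ears (derived state 'present') is shared by D, J, P, and U — a synapomorphy uniting that clade.
compound eyes (derived state 'present') is shared by J, P, and U — a synapomorphy uniting that clade.
retractile claws: derived state 'absent' in J and P only — synapomorphy for {J, P}.
Most parsimonious ingroup topology: ((((J,P),U),D),Q).
P and J form a cherry on this tree, so they are sister taxa.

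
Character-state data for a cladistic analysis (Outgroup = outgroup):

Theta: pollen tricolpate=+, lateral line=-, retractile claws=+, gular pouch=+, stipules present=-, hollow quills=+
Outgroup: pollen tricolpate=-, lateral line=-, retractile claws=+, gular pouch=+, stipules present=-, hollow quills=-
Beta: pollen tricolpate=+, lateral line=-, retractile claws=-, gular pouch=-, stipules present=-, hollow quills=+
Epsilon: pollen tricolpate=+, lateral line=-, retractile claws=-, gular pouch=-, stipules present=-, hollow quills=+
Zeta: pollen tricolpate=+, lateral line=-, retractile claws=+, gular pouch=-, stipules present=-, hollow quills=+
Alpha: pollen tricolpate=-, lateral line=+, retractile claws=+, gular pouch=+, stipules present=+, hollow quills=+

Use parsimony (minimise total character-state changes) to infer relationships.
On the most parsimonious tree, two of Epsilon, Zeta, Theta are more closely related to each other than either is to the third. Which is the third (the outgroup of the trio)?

Theta

Character polarity is set by the outgroup: the derived state is whichever differs from the outgroup's state, so for retractile claws, gular pouch the derived state is '-', and for the remaining characters it is '+'.
pollen tricolpate (derived state '+') is shared by Beta, Epsilon, Theta, and Zeta — a synapomorphy uniting that clade.
lateral line: derived state '+' in Alpha only — an autapomorphy, so it tells us nothing about relationships among taxa.
retractile claws (derived state '-') is shared by Beta and Epsilon — a synapomorphy uniting that clade.
gular pouch (derived state '-') is shared by Beta, Epsilon, and Zeta — a synapomorphy uniting that clade.
stipules present (derived state '+') is unique to Alpha (autapomorphy; uninformative for grouping).
hollow quills (derived state '+') is shared by all ingroup taxa — unites the whole ingroup.
Most parsimonious ingroup topology: (((Zeta,(Beta,Epsilon)),Theta),Alpha).
Zeta and Epsilon share a more recent common ancestor with each other than either does with Theta, so Theta is the least closely related of the three.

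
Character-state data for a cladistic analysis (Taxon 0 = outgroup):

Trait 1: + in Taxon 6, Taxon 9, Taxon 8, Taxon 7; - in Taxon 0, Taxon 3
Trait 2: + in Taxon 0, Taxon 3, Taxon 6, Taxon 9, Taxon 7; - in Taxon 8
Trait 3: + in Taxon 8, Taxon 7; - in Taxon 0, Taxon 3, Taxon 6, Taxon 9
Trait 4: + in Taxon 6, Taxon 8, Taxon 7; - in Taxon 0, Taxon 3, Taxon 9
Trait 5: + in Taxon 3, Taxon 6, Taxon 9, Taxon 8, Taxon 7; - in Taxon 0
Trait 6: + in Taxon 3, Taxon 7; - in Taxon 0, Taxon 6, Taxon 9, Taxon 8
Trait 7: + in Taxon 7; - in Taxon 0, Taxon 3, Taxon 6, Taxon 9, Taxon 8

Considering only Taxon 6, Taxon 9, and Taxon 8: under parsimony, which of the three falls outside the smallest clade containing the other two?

Character polarity is set by the outgroup: the derived state is whichever differs from the outgroup's state, so for Trait 2 the derived state is '-', and for the remaining characters it is '+'.
Only Taxon 6, Taxon 7, Taxon 8, and Taxon 9 show the derived state '+' for Trait 1, supporting them as a clade.
Trait 2 (derived state '-') is unique to Taxon 8 (autapomorphy; uninformative for grouping).
Trait 3 (derived state '+') is shared by Taxon 7 and Taxon 8 — a synapomorphy uniting that clade.
Only Taxon 6, Taxon 7, and Taxon 8 show the derived state '+' for Trait 4, supporting them as a clade.
Trait 5 (derived state '+') is shared by all ingroup taxa — unites the whole ingroup.
Trait 6 (state '+') occurs in Taxon 3 and Taxon 7 but conflicts with the nesting implied by the other characters — most parsimoniously interpreted as homoplasy.
Trait 7 (derived state '+') is unique to Taxon 7 (autapomorphy; uninformative for grouping).
Most parsimonious ingroup topology: (Taxon 3,((Taxon 6,(Taxon 8,Taxon 7)),Taxon 9)).
Taxon 8 and Taxon 6 share a more recent common ancestor with each other than either does with Taxon 9, so Taxon 9 is the least closely related of the three.

Taxon 9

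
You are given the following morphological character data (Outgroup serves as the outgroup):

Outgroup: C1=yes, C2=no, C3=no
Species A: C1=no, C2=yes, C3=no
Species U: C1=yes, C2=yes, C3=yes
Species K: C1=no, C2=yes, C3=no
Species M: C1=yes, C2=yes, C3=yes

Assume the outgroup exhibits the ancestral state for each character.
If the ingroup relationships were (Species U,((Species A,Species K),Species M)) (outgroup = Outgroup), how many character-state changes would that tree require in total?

4

Map each character onto (Species U,((Species A,Species K),Species M)) (rooted by Outgroup) and count the minimum state changes it requires (Fitch parsimony):
C1: 1; C2: 1; C3: 2.
Total tree length = 4.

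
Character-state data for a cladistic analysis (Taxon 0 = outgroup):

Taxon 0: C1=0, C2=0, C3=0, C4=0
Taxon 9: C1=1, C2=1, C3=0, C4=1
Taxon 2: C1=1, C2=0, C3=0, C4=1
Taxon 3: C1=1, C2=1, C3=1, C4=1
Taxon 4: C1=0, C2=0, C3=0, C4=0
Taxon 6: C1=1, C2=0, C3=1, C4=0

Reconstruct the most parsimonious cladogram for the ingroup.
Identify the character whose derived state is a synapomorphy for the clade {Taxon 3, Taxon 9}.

C2

The outgroup has state '0' for every character, so '1' is the derived state throughout.
C1 (derived state '1') is shared by Taxon 2, Taxon 3, Taxon 6, and Taxon 9 — a synapomorphy uniting that clade.
C2: derived state '1' in Taxon 3 and Taxon 9 only — synapomorphy for {Taxon 3, Taxon 9}.
C3 (state '1') occurs in Taxon 3 and Taxon 6 but conflicts with the nesting implied by the other characters — most parsimoniously interpreted as homoplasy.
C4 (derived state '1') is shared by Taxon 2, Taxon 3, and Taxon 9 — a synapomorphy uniting that clade.
Most parsimonious ingroup topology: ((((Taxon 9,Taxon 3),Taxon 2),Taxon 6),Taxon 4).
The clade {Taxon 3, Taxon 9} is supported by C2: its derived state '1' occurs in exactly those taxa and in no other taxon (including the outgroup).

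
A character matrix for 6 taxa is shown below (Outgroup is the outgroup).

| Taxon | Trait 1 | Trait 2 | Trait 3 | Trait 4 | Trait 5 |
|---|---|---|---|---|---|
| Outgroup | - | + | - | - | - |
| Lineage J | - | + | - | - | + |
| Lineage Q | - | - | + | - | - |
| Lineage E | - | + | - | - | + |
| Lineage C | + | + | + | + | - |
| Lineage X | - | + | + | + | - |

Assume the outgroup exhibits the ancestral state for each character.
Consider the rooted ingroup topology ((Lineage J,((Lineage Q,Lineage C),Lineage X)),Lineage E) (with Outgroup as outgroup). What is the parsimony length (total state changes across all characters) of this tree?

Map each character onto ((Lineage J,((Lineage Q,Lineage C),Lineage X)),Lineage E) (rooted by Outgroup) and count the minimum state changes it requires (Fitch parsimony):
Trait 1: 1; Trait 2: 1; Trait 3: 1; Trait 4: 2; Trait 5: 2.
Total tree length = 7.

7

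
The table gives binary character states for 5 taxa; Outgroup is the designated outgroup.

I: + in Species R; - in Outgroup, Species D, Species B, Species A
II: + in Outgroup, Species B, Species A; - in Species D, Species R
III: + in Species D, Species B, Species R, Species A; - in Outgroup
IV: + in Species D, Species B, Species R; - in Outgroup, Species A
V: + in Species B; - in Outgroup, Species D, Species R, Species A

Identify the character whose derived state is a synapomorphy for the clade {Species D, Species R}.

Character polarity is set by the outgroup: the derived state is whichever differs from the outgroup's state, so for II the derived state is '-', and for the remaining characters it is '+'.
I (derived state '+') is unique to Species R (autapomorphy; uninformative for grouping).
II: derived state '-' in Species D and Species R only — synapomorphy for {Species D, Species R}.
All ingroup taxa share the derived state '+' for III; it defines the ingroup but does not resolve relationships within it.
IV (derived state '+') is shared by Species B, Species D, and Species R — a synapomorphy uniting that clade.
V: derived state '+' in Species B only — an autapomorphy, so it tells us nothing about relationships among taxa.
Most parsimonious ingroup topology: (((Species D,Species R),Species B),Species A).
The clade {Species D, Species R} is supported by II: its derived state '-' occurs in exactly those taxa and in no other taxon (including the outgroup).

II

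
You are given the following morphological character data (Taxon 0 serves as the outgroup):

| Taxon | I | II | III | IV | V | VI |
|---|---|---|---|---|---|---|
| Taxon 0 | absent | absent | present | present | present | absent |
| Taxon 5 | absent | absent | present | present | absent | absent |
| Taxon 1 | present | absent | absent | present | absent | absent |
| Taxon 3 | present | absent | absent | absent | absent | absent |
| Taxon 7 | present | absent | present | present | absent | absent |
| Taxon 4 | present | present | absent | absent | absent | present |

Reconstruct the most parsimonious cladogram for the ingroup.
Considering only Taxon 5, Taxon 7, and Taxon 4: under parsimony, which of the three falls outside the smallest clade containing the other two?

Taxon 5

Character polarity is set by the outgroup: the derived state is whichever differs from the outgroup's state, so for III, IV, V the derived state is 'absent', and for the remaining characters it is 'present'.
Only Taxon 1, Taxon 3, Taxon 4, and Taxon 7 show the derived state 'present' for I, supporting them as a clade.
II: derived state 'present' in Taxon 4 only — an autapomorphy, so it tells us nothing about relationships among taxa.
III: derived state 'absent' in Taxon 1, Taxon 3, and Taxon 4 only — synapomorphy for {Taxon 1, Taxon 3, Taxon 4}.
Only Taxon 3 and Taxon 4 show the derived state 'absent' for IV, supporting them as a clade.
All ingroup taxa share the derived state 'absent' for V; it defines the ingroup but does not resolve relationships within it.
VI: derived state 'present' in Taxon 4 only — an autapomorphy, so it tells us nothing about relationships among taxa.
Most parsimonious ingroup topology: (Taxon 5,((Taxon 1,(Taxon 3,Taxon 4)),Taxon 7)).
Taxon 4 and Taxon 7 share a more recent common ancestor with each other than either does with Taxon 5, so Taxon 5 is the least closely related of the three.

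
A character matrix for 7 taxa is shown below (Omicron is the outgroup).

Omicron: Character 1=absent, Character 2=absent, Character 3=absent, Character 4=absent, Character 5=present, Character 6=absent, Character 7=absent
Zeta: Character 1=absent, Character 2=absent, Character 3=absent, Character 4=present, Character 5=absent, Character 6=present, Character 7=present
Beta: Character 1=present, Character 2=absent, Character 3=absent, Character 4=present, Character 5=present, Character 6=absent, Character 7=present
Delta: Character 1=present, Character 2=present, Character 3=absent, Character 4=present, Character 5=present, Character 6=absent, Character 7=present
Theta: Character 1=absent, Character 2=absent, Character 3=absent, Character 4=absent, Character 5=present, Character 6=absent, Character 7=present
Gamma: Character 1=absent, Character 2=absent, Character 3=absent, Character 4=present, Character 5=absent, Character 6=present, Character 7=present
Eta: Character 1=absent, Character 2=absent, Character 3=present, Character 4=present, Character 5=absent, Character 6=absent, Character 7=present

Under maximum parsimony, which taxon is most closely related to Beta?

Character polarity is set by the outgroup: the derived state is whichever differs from the outgroup's state, so for Character 5 the derived state is 'absent', and for the remaining characters it is 'present'.
Only Beta and Delta show the derived state 'present' for Character 1, supporting them as a clade.
Character 2 (derived state 'present') is unique to Delta (autapomorphy; uninformative for grouping).
Character 3 (derived state 'present') is unique to Eta (autapomorphy; uninformative for grouping).
Character 4: derived state 'present' in Beta, Delta, Eta, Gamma, and Zeta only — synapomorphy for {Beta, Delta, Eta, Gamma, Zeta}.
Only Eta, Gamma, and Zeta show the derived state 'absent' for Character 5, supporting them as a clade.
Character 6: derived state 'present' in Gamma and Zeta only — synapomorphy for {Gamma, Zeta}.
All ingroup taxa share the derived state 'present' for Character 7; it defines the ingroup but does not resolve relationships within it.
Most parsimonious ingroup topology: ((((Zeta,Gamma),Eta),(Beta,Delta)),Theta).
Beta and Delta form a cherry on this tree, so they are sister taxa.

Delta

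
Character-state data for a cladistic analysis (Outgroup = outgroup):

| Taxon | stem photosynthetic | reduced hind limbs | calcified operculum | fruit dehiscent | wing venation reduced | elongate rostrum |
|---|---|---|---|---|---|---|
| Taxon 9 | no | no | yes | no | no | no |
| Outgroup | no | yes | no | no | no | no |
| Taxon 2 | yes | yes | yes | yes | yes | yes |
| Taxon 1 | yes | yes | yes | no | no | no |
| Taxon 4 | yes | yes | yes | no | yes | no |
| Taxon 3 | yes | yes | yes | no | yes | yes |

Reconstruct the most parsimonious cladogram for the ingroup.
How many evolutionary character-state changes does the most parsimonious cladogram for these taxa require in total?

Character polarity is set by the outgroup: the derived state is whichever differs from the outgroup's state, so for reduced hind limbs the derived state is 'no', and for the remaining characters it is 'yes'.
stem photosynthetic (derived state 'yes') is shared by Taxon 1, Taxon 2, Taxon 3, and Taxon 4 — a synapomorphy uniting that clade.
reduced hind limbs: derived state 'no' in Taxon 9 only — an autapomorphy, so it tells us nothing about relationships among taxa.
All ingroup taxa share the derived state 'yes' for calcified operculum; it defines the ingroup but does not resolve relationships within it.
fruit dehiscent (derived state 'yes') is unique to Taxon 2 (autapomorphy; uninformative for grouping).
Only Taxon 2, Taxon 3, and Taxon 4 show the derived state 'yes' for wing venation reduced, supporting them as a clade.
elongate rostrum: derived state 'yes' in Taxon 2 and Taxon 3 only — synapomorphy for {Taxon 2, Taxon 3}.
Most parsimonious ingroup topology: (((Taxon 4,(Taxon 2,Taxon 3)),Taxon 1),Taxon 9).
Changes per character on this tree: stem photosynthetic: 1; reduced hind limbs: 1; calcified operculum: 1; fruit dehiscent: 1; wing venation reduced: 1; elongate rostrum: 1.
Total = 6.

6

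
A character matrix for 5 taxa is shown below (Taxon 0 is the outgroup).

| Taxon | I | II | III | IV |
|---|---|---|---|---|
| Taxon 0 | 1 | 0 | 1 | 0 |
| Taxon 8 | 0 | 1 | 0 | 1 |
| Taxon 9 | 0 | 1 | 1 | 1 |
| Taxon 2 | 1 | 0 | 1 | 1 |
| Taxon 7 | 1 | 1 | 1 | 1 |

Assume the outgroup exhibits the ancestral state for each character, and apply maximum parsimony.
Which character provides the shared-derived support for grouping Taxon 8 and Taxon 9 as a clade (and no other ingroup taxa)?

I

Character polarity is set by the outgroup: the derived state is whichever differs from the outgroup's state, so for I, III the derived state is '0', and for the remaining characters it is '1'.
I (derived state '0') is shared by Taxon 8 and Taxon 9 — a synapomorphy uniting that clade.
Only Taxon 7, Taxon 8, and Taxon 9 show the derived state '1' for II, supporting them as a clade.
III (derived state '0') is unique to Taxon 8 (autapomorphy; uninformative for grouping).
All ingroup taxa share the derived state '1' for IV; it defines the ingroup but does not resolve relationships within it.
Most parsimonious ingroup topology: (((Taxon 8,Taxon 9),Taxon 7),Taxon 2).
The clade {Taxon 8, Taxon 9} is supported by I: its derived state '0' occurs in exactly those taxa and in no other taxon (including the outgroup).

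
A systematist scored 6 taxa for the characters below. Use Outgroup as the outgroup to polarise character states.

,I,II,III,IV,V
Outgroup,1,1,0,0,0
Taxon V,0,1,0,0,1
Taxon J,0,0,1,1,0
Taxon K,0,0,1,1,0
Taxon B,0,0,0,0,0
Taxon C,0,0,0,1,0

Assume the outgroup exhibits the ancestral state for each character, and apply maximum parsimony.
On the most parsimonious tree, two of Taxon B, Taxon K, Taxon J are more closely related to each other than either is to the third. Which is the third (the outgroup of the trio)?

Taxon B

Character polarity is set by the outgroup: the derived state is whichever differs from the outgroup's state, so for I, II the derived state is '0', and for the remaining characters it is '1'.
All ingroup taxa share the derived state '0' for I; it defines the ingroup but does not resolve relationships within it.
Only Taxon B, Taxon C, Taxon J, and Taxon K show the derived state '0' for II, supporting them as a clade.
III (derived state '1') is shared by Taxon J and Taxon K — a synapomorphy uniting that clade.
Only Taxon C, Taxon J, and Taxon K show the derived state '1' for IV, supporting them as a clade.
V: derived state '1' in Taxon V only — an autapomorphy, so it tells us nothing about relationships among taxa.
Most parsimonious ingroup topology: (Taxon V,(((Taxon J,Taxon K),Taxon C),Taxon B)).
Taxon J and Taxon K share a more recent common ancestor with each other than either does with Taxon B, so Taxon B is the least closely related of the three.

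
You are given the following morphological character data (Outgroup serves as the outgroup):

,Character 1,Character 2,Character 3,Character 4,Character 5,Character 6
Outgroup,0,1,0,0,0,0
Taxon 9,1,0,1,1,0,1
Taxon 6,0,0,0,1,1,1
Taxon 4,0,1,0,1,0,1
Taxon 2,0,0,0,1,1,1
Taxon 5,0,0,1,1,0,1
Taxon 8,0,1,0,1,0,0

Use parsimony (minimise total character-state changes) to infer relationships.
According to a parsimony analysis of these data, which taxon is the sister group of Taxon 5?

Character polarity is set by the outgroup: the derived state is whichever differs from the outgroup's state, so for Character 2 the derived state is '0', and for the remaining characters it is '1'.
Character 1 (derived state '1') is unique to Taxon 9 (autapomorphy; uninformative for grouping).
Character 2: derived state '0' in Taxon 2, Taxon 5, Taxon 6, and Taxon 9 only — synapomorphy for {Taxon 2, Taxon 5, Taxon 6, Taxon 9}.
Only Taxon 5 and Taxon 9 show the derived state '1' for Character 3, supporting them as a clade.
Character 4 (derived state '1') is shared by all ingroup taxa — unites the whole ingroup.
Character 5: derived state '1' in Taxon 2 and Taxon 6 only — synapomorphy for {Taxon 2, Taxon 6}.
Character 6 (derived state '1') is shared by Taxon 2, Taxon 4, Taxon 5, Taxon 6, and Taxon 9 — a synapomorphy uniting that clade.
Most parsimonious ingroup topology: ((((Taxon 9,Taxon 5),(Taxon 6,Taxon 2)),Taxon 4),Taxon 8).
Taxon 5 and Taxon 9 form a cherry on this tree, so they are sister taxa.

Taxon 9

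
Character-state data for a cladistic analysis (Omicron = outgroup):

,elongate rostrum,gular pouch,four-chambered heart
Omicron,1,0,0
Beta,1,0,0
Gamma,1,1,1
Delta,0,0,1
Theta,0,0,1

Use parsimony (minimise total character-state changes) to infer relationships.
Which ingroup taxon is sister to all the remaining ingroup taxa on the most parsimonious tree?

Character polarity is set by the outgroup: the derived state is whichever differs from the outgroup's state, so for elongate rostrum the derived state is '0', and for the remaining characters it is '1'.
Only Delta and Theta show the derived state '0' for elongate rostrum, supporting them as a clade.
gular pouch: derived state '1' in Gamma only — an autapomorphy, so it tells us nothing about relationships among taxa.
four-chambered heart: derived state '1' in Delta, Gamma, and Theta only — synapomorphy for {Delta, Gamma, Theta}.
Most parsimonious ingroup topology: (Beta,(Gamma,(Delta,Theta))).
Beta is sister to the clade containing all other ingroup taxa, so it is the earliest-diverging (most basal) ingroup lineage.

Beta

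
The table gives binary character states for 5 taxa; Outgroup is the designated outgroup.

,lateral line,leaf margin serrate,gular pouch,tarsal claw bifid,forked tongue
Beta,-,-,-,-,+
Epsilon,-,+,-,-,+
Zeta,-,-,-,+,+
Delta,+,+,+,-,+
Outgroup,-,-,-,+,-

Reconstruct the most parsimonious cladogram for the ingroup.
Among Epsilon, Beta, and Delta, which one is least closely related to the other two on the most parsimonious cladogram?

Beta

Character polarity is set by the outgroup: the derived state is whichever differs from the outgroup's state, so for tarsal claw bifid the derived state is '-', and for the remaining characters it is '+'.
lateral line (derived state '+') is unique to Delta (autapomorphy; uninformative for grouping).
leaf margin serrate: derived state '+' in Delta and Epsilon only — synapomorphy for {Delta, Epsilon}.
gular pouch: derived state '+' in Delta only — an autapomorphy, so it tells us nothing about relationships among taxa.
tarsal claw bifid (derived state '-') is shared by Beta, Delta, and Epsilon — a synapomorphy uniting that clade.
forked tongue (derived state '+') is shared by all ingroup taxa — unites the whole ingroup.
Most parsimonious ingroup topology: ((Beta,(Delta,Epsilon)),Zeta).
Delta and Epsilon share a more recent common ancestor with each other than either does with Beta, so Beta is the least closely related of the three.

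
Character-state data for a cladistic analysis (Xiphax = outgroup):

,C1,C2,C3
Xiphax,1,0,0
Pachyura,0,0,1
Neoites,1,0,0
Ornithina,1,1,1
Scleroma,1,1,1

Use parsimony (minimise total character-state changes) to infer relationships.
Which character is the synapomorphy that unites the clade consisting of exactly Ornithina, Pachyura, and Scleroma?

Character polarity is set by the outgroup: the derived state is whichever differs from the outgroup's state, so for C1 the derived state is '0', and for the remaining characters it is '1'.
C1 (derived state '0') is unique to Pachyura (autapomorphy; uninformative for grouping).
C2 (derived state '1') is shared by Ornithina and Scleroma — a synapomorphy uniting that clade.
C3: derived state '1' in Ornithina, Pachyura, and Scleroma only — synapomorphy for {Ornithina, Pachyura, Scleroma}.
Most parsimonious ingroup topology: ((Pachyura,(Ornithina,Scleroma)),Neoites).
The clade {Ornithina, Pachyura, Scleroma} is supported by C3: its derived state '1' occurs in exactly those taxa and in no other taxon (including the outgroup).

C3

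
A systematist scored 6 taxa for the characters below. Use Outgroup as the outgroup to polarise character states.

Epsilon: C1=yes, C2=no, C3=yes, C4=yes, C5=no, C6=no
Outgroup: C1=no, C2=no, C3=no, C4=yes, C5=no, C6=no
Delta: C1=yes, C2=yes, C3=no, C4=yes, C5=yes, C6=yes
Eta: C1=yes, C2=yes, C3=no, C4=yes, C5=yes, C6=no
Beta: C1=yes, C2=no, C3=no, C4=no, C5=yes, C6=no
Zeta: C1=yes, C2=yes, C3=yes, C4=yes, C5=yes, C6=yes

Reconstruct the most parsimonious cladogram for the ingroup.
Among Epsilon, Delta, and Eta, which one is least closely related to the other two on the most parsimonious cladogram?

Character polarity is set by the outgroup: the derived state is whichever differs from the outgroup's state, so for C4 the derived state is 'no', and for the remaining characters it is 'yes'.
C1 (derived state 'yes') is shared by all ingroup taxa — unites the whole ingroup.
C2 (derived state 'yes') is shared by Delta, Eta, and Zeta — a synapomorphy uniting that clade.
C3 groups Epsilon and Zeta, which is incompatible with the clades supported by the remaining characters; treating it as convergent (homoplasy) costs fewer steps than any alternative tree.
C4: derived state 'no' in Beta only — an autapomorphy, so it tells us nothing about relationships among taxa.
Only Beta, Delta, Eta, and Zeta show the derived state 'yes' for C5, supporting them as a clade.
Only Delta and Zeta show the derived state 'yes' for C6, supporting them as a clade.
Most parsimonious ingroup topology: (Epsilon,(((Delta,Zeta),Eta),Beta)).
Eta and Delta share a more recent common ancestor with each other than either does with Epsilon, so Epsilon is the least closely related of the three.

Epsilon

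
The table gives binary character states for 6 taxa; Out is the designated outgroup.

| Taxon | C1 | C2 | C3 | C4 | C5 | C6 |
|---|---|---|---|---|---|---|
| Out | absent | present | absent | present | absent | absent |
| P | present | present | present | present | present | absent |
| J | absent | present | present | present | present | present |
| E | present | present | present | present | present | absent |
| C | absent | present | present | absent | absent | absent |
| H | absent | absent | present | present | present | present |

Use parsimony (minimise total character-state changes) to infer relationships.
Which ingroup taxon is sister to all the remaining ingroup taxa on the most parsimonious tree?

C

Character polarity is set by the outgroup: the derived state is whichever differs from the outgroup's state, so for C2, C4 the derived state is 'absent', and for the remaining characters it is 'present'.
C1 (derived state 'present') is shared by E and P — a synapomorphy uniting that clade.
C2 (derived state 'absent') is unique to H (autapomorphy; uninformative for grouping).
All ingroup taxa share the derived state 'present' for C3; it defines the ingroup but does not resolve relationships within it.
C4 (derived state 'absent') is unique to C (autapomorphy; uninformative for grouping).
C5: derived state 'present' in E, H, J, and P only — synapomorphy for {E, H, J, P}.
C6 (derived state 'present') is shared by H and J — a synapomorphy uniting that clade.
Most parsimonious ingroup topology: (((P,E),(J,H)),C).
C is sister to the clade containing all other ingroup taxa, so it is the earliest-diverging (most basal) ingroup lineage.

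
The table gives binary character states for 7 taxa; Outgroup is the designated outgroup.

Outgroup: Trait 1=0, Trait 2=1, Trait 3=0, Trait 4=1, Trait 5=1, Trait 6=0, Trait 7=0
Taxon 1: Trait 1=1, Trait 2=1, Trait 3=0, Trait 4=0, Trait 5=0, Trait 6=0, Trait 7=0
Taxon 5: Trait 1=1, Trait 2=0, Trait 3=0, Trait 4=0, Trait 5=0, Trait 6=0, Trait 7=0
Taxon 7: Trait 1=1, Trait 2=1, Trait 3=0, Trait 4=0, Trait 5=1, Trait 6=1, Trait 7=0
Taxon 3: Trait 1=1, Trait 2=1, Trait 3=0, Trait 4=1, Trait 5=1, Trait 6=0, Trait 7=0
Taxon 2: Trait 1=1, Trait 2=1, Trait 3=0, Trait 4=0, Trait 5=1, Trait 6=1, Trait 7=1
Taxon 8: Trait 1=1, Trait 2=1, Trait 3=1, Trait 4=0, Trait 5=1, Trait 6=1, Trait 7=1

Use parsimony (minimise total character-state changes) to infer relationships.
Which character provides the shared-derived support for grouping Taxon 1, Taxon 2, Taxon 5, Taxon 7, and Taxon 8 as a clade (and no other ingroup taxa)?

Trait 4

Character polarity is set by the outgroup: the derived state is whichever differs from the outgroup's state, so for Trait 2, Trait 4, Trait 5 the derived state is '0', and for the remaining characters it is '1'.
Trait 1 (derived state '1') is shared by all ingroup taxa — unites the whole ingroup.
Trait 2 (derived state '0') is unique to Taxon 5 (autapomorphy; uninformative for grouping).
Trait 3: derived state '1' in Taxon 8 only — an autapomorphy, so it tells us nothing about relationships among taxa.
Trait 4: derived state '0' in Taxon 1, Taxon 2, Taxon 5, Taxon 7, and Taxon 8 only — synapomorphy for {Taxon 1, Taxon 2, Taxon 5, Taxon 7, Taxon 8}.
Trait 5 (derived state '0') is shared by Taxon 1 and Taxon 5 — a synapomorphy uniting that clade.
Trait 6: derived state '1' in Taxon 2, Taxon 7, and Taxon 8 only — synapomorphy for {Taxon 2, Taxon 7, Taxon 8}.
Trait 7 (derived state '1') is shared by Taxon 2 and Taxon 8 — a synapomorphy uniting that clade.
Most parsimonious ingroup topology: (((Taxon 1,Taxon 5),(Taxon 7,(Taxon 2,Taxon 8))),Taxon 3).
The clade {Taxon 1, Taxon 2, Taxon 5, Taxon 7, Taxon 8} is supported by Trait 4: its derived state '0' occurs in exactly those taxa and in no other taxon (including the outgroup).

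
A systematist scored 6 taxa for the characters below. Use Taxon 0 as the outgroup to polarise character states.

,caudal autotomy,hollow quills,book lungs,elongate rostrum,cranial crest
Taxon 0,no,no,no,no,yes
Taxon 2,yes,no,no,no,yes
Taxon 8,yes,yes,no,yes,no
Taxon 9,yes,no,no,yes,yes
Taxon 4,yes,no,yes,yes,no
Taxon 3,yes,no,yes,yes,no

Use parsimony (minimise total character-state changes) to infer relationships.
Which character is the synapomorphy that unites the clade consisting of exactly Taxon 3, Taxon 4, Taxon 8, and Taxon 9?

Character polarity is set by the outgroup: the derived state is whichever differs from the outgroup's state, so for cranial crest the derived state is 'no', and for the remaining characters it is 'yes'.
All ingroup taxa share the derived state 'yes' for caudal autotomy; it defines the ingroup but does not resolve relationships within it.
hollow quills: derived state 'yes' in Taxon 8 only — an autapomorphy, so it tells us nothing about relationships among taxa.
book lungs: derived state 'yes' in Taxon 3 and Taxon 4 only — synapomorphy for {Taxon 3, Taxon 4}.
elongate rostrum (derived state 'yes') is shared by Taxon 3, Taxon 4, Taxon 8, and Taxon 9 — a synapomorphy uniting that clade.
cranial crest: derived state 'no' in Taxon 3, Taxon 4, and Taxon 8 only — synapomorphy for {Taxon 3, Taxon 4, Taxon 8}.
Most parsimonious ingroup topology: (Taxon 2,((Taxon 8,(Taxon 4,Taxon 3)),Taxon 9)).
The clade {Taxon 3, Taxon 4, Taxon 8, Taxon 9} is supported by elongate rostrum: its derived state 'yes' occurs in exactly those taxa and in no other taxon (including the outgroup).

elongate rostrum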